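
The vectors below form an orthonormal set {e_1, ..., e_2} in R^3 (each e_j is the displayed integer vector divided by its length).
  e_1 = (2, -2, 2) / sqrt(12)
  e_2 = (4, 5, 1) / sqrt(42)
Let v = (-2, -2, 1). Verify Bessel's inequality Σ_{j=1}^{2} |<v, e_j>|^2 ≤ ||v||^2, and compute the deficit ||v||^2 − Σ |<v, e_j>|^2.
Σ |<v, e_j>|^2 = 101/14; ||v||^2 = 9; deficit = 25/14

Write each e_j = u_j / sqrt(<u_j, u_j>) where u_j is the displayed integer vector. Then <v, e_j> = <v, u_j> / sqrt(<u_j, u_j>), so |<v, e_j>|^2 = <v, u_j>^2 / <u_j, u_j>.
Coefficients: <v, e_1> = 2/sqrt(12), <v, e_2> = -17/sqrt(42).
Square and sum: Σ |<v, e_j>|^2 = 101/14.
Compute ||v||^2 = v·v = 9.
Deficit = 9 − 101/14 = 25/14 ≥ 0, confirming Bessel's inequality. (The deficit equals ||v − Σ <v,e_j> e_j||^2, the squared distance from v to span{e_j}.)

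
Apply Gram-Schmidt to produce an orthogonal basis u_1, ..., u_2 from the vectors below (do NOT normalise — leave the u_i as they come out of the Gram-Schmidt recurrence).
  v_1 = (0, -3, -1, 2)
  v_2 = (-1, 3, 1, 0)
Orthogonal basis:
  u_1 = (0, -3, -1, 2)
  u_2 = (-1, 6/7, 2/7, 10/7)

Apply the Gram-Schmidt recurrence
  u_1 = v_1
  u_i = v_i − Σ_{j<i} ((v_i · u_j) / (u_j · u_j)) · u_j.

Step by step this gives:
  u_1 = (0, -3, -1, 2)
  u_2 = (-1, 6/7, 2/7, 10/7)

Orthogonality check:
  u_2 · u_1 = 0 (should be 0)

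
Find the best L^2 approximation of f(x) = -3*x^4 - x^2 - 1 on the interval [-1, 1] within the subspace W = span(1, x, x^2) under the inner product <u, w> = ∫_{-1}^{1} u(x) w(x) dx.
g(x) = -25*x^2/7 - 26/35

The best approximation g ∈ W is the orthogonal projection of f onto W. Writing g = a_0 + a_1 x + a_2 x^2, the coefficients solve the normal equations G · a = b where
  G_{ij} = <φ_i, φ_j> and b_i = <f, φ_i>, with φ_0 = 1, φ_1 = x, φ_2 = x^2.
G =
  [2, 0, 2/3]
  [0, 2/3, 0]
  [2/3, 0, 2/5],
b = (-58/15, 0, -202/105).
Solving gives a_0 = -26/35, a_1 = 0, a_2 = -25/7, so
  g(x) = -25*x^2/7 - 26/35.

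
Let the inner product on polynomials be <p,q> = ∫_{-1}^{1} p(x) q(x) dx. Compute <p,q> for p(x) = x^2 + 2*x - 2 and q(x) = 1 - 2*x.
<p,q> = -6

Expand the product: p(x)·q(x) = -2*x^3 - 3*x^2 + 6*x - 2.
∫_{-1}^{1} of each monomial x^k gives [2/(k+1) if k even, 0 if k odd]. Integrating term-by-term (or equivalently evaluating the antiderivative F(x) = -x^4/2 - x^3 + 3*x^2 - 2*x at the endpoints):
  F(1) − F(−1) = -1/2 − (11/2) = -6.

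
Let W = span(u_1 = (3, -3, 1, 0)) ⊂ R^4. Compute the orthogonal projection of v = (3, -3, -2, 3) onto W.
proj_W(v) = (48/19, -48/19, 16/19, 0)

Set up U = [u_1 | ... | u_1] ∈ R^(4×1). The projector onto W = col(U) is P = U (U^T U)^(-1) U^T.
Compute U^T U =
  [19],
and U^T v = (16).
Solve U^T U · c = U^T v for the coefficients: c = (16/19). The projection is proj_W(v) = U c.
Check: (v - proj_W(v)) · u_1 = 0  (should be 0).
Result: proj_W(v) = (48/19, -48/19, 16/19, 0).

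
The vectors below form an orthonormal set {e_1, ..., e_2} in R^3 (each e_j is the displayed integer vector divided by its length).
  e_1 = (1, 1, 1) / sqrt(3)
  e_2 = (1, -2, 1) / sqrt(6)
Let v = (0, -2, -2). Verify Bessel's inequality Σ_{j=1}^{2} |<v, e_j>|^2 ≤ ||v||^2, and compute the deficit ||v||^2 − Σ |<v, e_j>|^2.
Σ |<v, e_j>|^2 = 6; ||v||^2 = 8; deficit = 2

Write each e_j = u_j / sqrt(<u_j, u_j>) where u_j is the displayed integer vector. Then <v, e_j> = <v, u_j> / sqrt(<u_j, u_j>), so |<v, e_j>|^2 = <v, u_j>^2 / <u_j, u_j>.
Coefficients: <v, e_1> = -4/sqrt(3), <v, e_2> = 2/sqrt(6).
Square and sum: Σ |<v, e_j>|^2 = 6.
Compute ||v||^2 = v·v = 8.
Deficit = 8 − 6 = 2 ≥ 0, confirming Bessel's inequality. (The deficit equals ||v − Σ <v,e_j> e_j||^2, the squared distance from v to span{e_j}.)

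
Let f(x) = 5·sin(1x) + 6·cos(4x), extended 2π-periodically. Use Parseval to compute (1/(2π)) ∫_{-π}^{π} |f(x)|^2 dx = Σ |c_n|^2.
Σ |c_n|^2 = 61/2

Expand |f|^2 and use orthogonality of {sin(nx), cos(mx)} on [-π, π]:
  ∫_{-π}^{π} sin(nx)^2 dx = π, ∫ cos(mx)^2 dx = π, and cross terms integrate to 0.
So ∫_{-π}^{π} f(x)^2 dx = 5^2 · π + 6^2 · π = (25 + 36)π.
Divide by 2π: (25 + 36)/2 = 61/2.
By Parseval, this equals Σ |c_n|^2.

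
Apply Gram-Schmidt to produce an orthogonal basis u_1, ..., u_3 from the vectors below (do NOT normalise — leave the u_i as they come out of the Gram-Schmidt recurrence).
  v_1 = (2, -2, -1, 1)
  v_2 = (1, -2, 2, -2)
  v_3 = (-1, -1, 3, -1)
Orthogonal basis:
  u_1 = (2, -2, -1, 1)
  u_2 = (3/5, -8/5, 11/5, -11/5)
  u_3 = (-2/3, -5/9, 8/9, 10/9)

Apply the Gram-Schmidt recurrence
  u_1 = v_1
  u_i = v_i − Σ_{j<i} ((v_i · u_j) / (u_j · u_j)) · u_j.

Step by step this gives:
  u_1 = (2, -2, -1, 1)
  u_2 = (3/5, -8/5, 11/5, -11/5)
  u_3 = (-2/3, -5/9, 8/9, 10/9)

Orthogonality check:
  u_2 · u_1 = 0 (should be 0)
  u_3 · u_1 = 0 (should be 0)
  u_3 · u_2 = 0 (should be 0)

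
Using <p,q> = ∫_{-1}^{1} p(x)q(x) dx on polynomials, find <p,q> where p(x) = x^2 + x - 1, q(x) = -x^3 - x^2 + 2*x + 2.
<p,q> = -22/15

Expand the product: p(x)·q(x) = -x^5 - 2*x^4 + 2*x^3 + 5*x^2 - 2.
∫_{-1}^{1} of each monomial x^k gives [2/(k+1) if k even, 0 if k odd]. Integrating term-by-term (or equivalently evaluating the antiderivative F(x) = -x^6/6 - 2*x^5/5 + x^4/2 + 5*x^3/3 - 2*x at the endpoints):
  F(1) − F(−1) = -2/5 − (16/15) = -22/15.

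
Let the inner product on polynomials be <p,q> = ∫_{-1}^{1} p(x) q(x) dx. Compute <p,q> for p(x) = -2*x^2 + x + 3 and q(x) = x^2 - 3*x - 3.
<p,q> = -74/5

Expand the product: p(x)·q(x) = -2*x^4 + 7*x^3 + 6*x^2 - 12*x - 9.
∫_{-1}^{1} of each monomial x^k gives [2/(k+1) if k even, 0 if k odd]. Integrating term-by-term (or equivalently evaluating the antiderivative F(x) = -2*x^5/5 + 7*x^4/4 + 2*x^3 - 6*x^2 - 9*x at the endpoints):
  F(1) − F(−1) = -233/20 − (63/20) = -74/5.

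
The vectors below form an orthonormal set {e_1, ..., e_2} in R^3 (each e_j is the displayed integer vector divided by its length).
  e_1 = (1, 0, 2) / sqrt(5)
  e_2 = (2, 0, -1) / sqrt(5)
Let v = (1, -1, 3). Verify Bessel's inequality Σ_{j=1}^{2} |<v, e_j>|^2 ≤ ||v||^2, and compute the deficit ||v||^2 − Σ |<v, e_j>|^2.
Σ |<v, e_j>|^2 = 10; ||v||^2 = 11; deficit = 1

Write each e_j = u_j / sqrt(<u_j, u_j>) where u_j is the displayed integer vector. Then <v, e_j> = <v, u_j> / sqrt(<u_j, u_j>), so |<v, e_j>|^2 = <v, u_j>^2 / <u_j, u_j>.
Coefficients: <v, e_1> = 7/sqrt(5), <v, e_2> = -1/sqrt(5).
Square and sum: Σ |<v, e_j>|^2 = 10.
Compute ||v||^2 = v·v = 11.
Deficit = 11 − 10 = 1 ≥ 0, confirming Bessel's inequality. (The deficit equals ||v − Σ <v,e_j> e_j||^2, the squared distance from v to span{e_j}.)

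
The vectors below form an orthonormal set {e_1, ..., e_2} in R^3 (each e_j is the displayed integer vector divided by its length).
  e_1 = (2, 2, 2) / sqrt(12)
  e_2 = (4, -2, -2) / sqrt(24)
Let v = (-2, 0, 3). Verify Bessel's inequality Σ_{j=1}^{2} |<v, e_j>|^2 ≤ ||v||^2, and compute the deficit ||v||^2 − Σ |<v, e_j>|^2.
Σ |<v, e_j>|^2 = 17/2; ||v||^2 = 13; deficit = 9/2

Write each e_j = u_j / sqrt(<u_j, u_j>) where u_j is the displayed integer vector. Then <v, e_j> = <v, u_j> / sqrt(<u_j, u_j>), so |<v, e_j>|^2 = <v, u_j>^2 / <u_j, u_j>.
Coefficients: <v, e_1> = 2/sqrt(12), <v, e_2> = -14/sqrt(24).
Square and sum: Σ |<v, e_j>|^2 = 17/2.
Compute ||v||^2 = v·v = 13.
Deficit = 13 − 17/2 = 9/2 ≥ 0, confirming Bessel's inequality. (The deficit equals ||v − Σ <v,e_j> e_j||^2, the squared distance from v to span{e_j}.)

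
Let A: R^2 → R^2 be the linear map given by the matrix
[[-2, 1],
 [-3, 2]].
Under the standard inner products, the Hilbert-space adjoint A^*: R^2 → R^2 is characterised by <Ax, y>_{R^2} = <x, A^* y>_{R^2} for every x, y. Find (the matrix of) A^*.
A^* = A^T =
[[-2, -3],
 [1, 2]]

For real matrices with standard dot products, the defining identity <Ax, y> = <x, A^* y> gives (Ax)^T y = x^T (A^*) y, i.e. x^T A^T y = x^T (A^*) y. Since this holds for all x, y, we must have A^* = A^T. Therefore
A^* =
[[-2, -3],
 [1, 2]].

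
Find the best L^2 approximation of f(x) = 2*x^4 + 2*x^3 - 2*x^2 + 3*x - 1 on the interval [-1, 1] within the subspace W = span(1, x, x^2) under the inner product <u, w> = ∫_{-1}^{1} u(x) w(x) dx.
g(x) = -2*x^2/7 + 21*x/5 - 41/35

The best approximation g ∈ W is the orthogonal projection of f onto W. Writing g = a_0 + a_1 x + a_2 x^2, the coefficients solve the normal equations G · a = b where
  G_{ij} = <φ_i, φ_j> and b_i = <f, φ_i>, with φ_0 = 1, φ_1 = x, φ_2 = x^2.
G =
  [2, 0, 2/3]
  [0, 2/3, 0]
  [2/3, 0, 2/5],
b = (-38/15, 14/5, -94/105).
Solving gives a_0 = -41/35, a_1 = 21/5, a_2 = -2/7, so
  g(x) = -2*x^2/7 + 21*x/5 - 41/35.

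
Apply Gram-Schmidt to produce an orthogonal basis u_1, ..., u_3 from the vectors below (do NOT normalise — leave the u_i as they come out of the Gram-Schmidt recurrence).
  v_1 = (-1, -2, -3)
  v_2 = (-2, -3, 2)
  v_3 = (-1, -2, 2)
Orthogonal basis:
  u_1 = (-1, -2, -3)
  u_2 = (-13/7, -19/7, 17/7)
  u_3 = (5/18, -20/117, 5/234)

Apply the Gram-Schmidt recurrence
  u_1 = v_1
  u_i = v_i − Σ_{j<i} ((v_i · u_j) / (u_j · u_j)) · u_j.

Step by step this gives:
  u_1 = (-1, -2, -3)
  u_2 = (-13/7, -19/7, 17/7)
  u_3 = (5/18, -20/117, 5/234)

Orthogonality check:
  u_2 · u_1 = 0 (should be 0)
  u_3 · u_1 = 0 (should be 0)
  u_3 · u_2 = 0 (should be 0)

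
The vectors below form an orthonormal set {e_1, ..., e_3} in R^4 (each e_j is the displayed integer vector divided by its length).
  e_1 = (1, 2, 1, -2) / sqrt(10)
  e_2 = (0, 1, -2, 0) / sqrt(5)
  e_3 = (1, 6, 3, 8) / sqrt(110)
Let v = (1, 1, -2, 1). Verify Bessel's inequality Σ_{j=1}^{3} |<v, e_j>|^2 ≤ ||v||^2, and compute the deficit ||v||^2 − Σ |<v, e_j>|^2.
Σ |<v, e_j>|^2 = 321/55; ||v||^2 = 7; deficit = 64/55

Write each e_j = u_j / sqrt(<u_j, u_j>) where u_j is the displayed integer vector. Then <v, e_j> = <v, u_j> / sqrt(<u_j, u_j>), so |<v, e_j>|^2 = <v, u_j>^2 / <u_j, u_j>.
Coefficients: <v, e_1> = -1/sqrt(10), <v, e_2> = 5/sqrt(5), <v, e_3> = 9/sqrt(110).
Square and sum: Σ |<v, e_j>|^2 = 321/55.
Compute ||v||^2 = v·v = 7.
Deficit = 7 − 321/55 = 64/55 ≥ 0, confirming Bessel's inequality. (The deficit equals ||v − Σ <v,e_j> e_j||^2, the squared distance from v to span{e_j}.)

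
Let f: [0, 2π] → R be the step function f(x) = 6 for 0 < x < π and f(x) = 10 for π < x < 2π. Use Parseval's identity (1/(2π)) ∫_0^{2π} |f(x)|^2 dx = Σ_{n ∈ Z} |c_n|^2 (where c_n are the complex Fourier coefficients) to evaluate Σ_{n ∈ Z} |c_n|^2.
Σ |c_n|^2 = 68

Parseval equates the L^2 energy of f (normalised by 1/(2π)) with the ℓ^2 sum of its Fourier coefficients: (1/(2π)) ∫_0^{2π} |f|^2 = Σ |c_n|^2.
Compute the left side: (1/(2π)) [∫_0^π 6^2 dx + ∫_π^{2π} 10^2 dx] = (1/(2π)) · (36π + 100π) = (36 + 100)/2 = 68.
So Σ_{n ∈ Z} |c_n|^2 = 68.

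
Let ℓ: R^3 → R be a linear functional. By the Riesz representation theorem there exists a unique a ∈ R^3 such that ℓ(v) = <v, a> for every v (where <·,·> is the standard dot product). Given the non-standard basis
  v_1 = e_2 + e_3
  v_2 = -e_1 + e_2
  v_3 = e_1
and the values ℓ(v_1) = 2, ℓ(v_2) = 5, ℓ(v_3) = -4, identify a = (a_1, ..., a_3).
a = (-4, 1, 1)

Write a = (a_1, ..., a_3) in the standard basis. For each basis vector v_i, ℓ(v_i) = <v_i, a> is a linear equation in the a_j's. Collect the n equations into a matrix system V a = ℓ, where row i of V is v_i (expressed in the standard basis). Since V is invertible (lower-triangular with 1s on the diagonal, up to permutation), solve by back-substitution:
  V =
[[0, 1, 1],
 [-1, 1, 0],
 [1, 0, 0]]
  V a = (2, 5, -4)
Solving gives a = (-4, 1, 1).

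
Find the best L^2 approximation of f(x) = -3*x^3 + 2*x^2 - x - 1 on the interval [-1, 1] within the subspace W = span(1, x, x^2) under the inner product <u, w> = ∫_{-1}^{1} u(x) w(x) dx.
g(x) = 2*x^2 - 14*x/5 - 1

The best approximation g ∈ W is the orthogonal projection of f onto W. Writing g = a_0 + a_1 x + a_2 x^2, the coefficients solve the normal equations G · a = b where
  G_{ij} = <φ_i, φ_j> and b_i = <f, φ_i>, with φ_0 = 1, φ_1 = x, φ_2 = x^2.
G =
  [2, 0, 2/3]
  [0, 2/3, 0]
  [2/3, 0, 2/5],
b = (-2/3, -28/15, 2/15).
Solving gives a_0 = -1, a_1 = -14/5, a_2 = 2, so
  g(x) = 2*x^2 - 14*x/5 - 1.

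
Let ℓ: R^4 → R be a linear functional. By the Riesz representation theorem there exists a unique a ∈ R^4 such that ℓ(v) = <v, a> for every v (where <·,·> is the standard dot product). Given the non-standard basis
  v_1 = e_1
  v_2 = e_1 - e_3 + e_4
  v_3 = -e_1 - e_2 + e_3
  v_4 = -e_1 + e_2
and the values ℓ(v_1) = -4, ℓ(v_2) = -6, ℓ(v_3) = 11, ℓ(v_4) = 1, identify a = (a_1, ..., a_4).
a = (-4, -3, 4, 2)

Write a = (a_1, ..., a_4) in the standard basis. For each basis vector v_i, ℓ(v_i) = <v_i, a> is a linear equation in the a_j's. Collect the n equations into a matrix system V a = ℓ, where row i of V is v_i (expressed in the standard basis). Since V is invertible (lower-triangular with 1s on the diagonal, up to permutation), solve by back-substitution:
  V =
[[1, 0, 0, 0],
 [1, 0, -1, 1],
 [-1, -1, 1, 0],
 [-1, 1, 0, 0]]
  V a = (-4, -6, 11, 1)
Solving gives a = (-4, -3, 4, 2).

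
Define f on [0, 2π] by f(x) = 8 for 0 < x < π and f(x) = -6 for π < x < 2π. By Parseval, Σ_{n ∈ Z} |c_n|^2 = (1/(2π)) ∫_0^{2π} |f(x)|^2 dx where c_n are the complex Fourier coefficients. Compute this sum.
Σ |c_n|^2 = 50

Parseval equates the L^2 energy of f (normalised by 1/(2π)) with the ℓ^2 sum of its Fourier coefficients: (1/(2π)) ∫_0^{2π} |f|^2 = Σ |c_n|^2.
Compute the left side: (1/(2π)) [∫_0^π 8^2 dx + ∫_π^{2π} (-6)^2 dx] = (1/(2π)) · (64π + 36π) = (64 + 36)/2 = 50.
So Σ_{n ∈ Z} |c_n|^2 = 50.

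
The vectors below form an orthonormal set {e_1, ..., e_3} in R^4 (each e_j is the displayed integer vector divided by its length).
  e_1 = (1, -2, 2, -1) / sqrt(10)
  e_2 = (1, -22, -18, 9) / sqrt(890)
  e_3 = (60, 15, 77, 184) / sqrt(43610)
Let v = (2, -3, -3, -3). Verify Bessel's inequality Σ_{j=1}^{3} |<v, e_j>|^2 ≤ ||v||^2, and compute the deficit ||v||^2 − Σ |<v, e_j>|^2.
Σ |<v, e_j>|^2 = 5913/245; ||v||^2 = 31; deficit = 1682/245

Write each e_j = u_j / sqrt(<u_j, u_j>) where u_j is the displayed integer vector. Then <v, e_j> = <v, u_j> / sqrt(<u_j, u_j>), so |<v, e_j>|^2 = <v, u_j>^2 / <u_j, u_j>.
Coefficients: <v, e_1> = 5/sqrt(10), <v, e_2> = 95/sqrt(890), <v, e_3> = -708/sqrt(43610).
Square and sum: Σ |<v, e_j>|^2 = 5913/245.
Compute ||v||^2 = v·v = 31.
Deficit = 31 − 5913/245 = 1682/245 ≥ 0, confirming Bessel's inequality. (The deficit equals ||v − Σ <v,e_j> e_j||^2, the squared distance from v to span{e_j}.)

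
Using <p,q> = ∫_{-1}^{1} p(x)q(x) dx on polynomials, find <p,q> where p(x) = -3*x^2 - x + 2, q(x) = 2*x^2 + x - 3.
<p,q> = -32/5

Expand the product: p(x)·q(x) = -6*x^4 - 5*x^3 + 12*x^2 + 5*x - 6.
∫_{-1}^{1} of each monomial x^k gives [2/(k+1) if k even, 0 if k odd]. Integrating term-by-term (or equivalently evaluating the antiderivative F(x) = -6*x^5/5 - 5*x^4/4 + 4*x^3 + 5*x^2/2 - 6*x at the endpoints):
  F(1) − F(−1) = -39/20 − (89/20) = -32/5.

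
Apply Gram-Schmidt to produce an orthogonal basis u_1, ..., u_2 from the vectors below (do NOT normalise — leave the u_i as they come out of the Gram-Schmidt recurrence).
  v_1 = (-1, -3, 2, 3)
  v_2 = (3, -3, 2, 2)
Orthogonal basis:
  u_1 = (-1, -3, 2, 3)
  u_2 = (85/23, -21/23, 14/23, -2/23)

Apply the Gram-Schmidt recurrence
  u_1 = v_1
  u_i = v_i − Σ_{j<i} ((v_i · u_j) / (u_j · u_j)) · u_j.

Step by step this gives:
  u_1 = (-1, -3, 2, 3)
  u_2 = (85/23, -21/23, 14/23, -2/23)

Orthogonality check:
  u_2 · u_1 = 0 (should be 0)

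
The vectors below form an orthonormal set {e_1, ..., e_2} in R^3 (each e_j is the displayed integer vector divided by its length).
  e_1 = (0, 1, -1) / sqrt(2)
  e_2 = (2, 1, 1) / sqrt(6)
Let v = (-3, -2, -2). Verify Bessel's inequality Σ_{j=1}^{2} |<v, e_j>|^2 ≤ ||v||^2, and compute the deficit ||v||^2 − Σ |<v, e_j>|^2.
Σ |<v, e_j>|^2 = 50/3; ||v||^2 = 17; deficit = 1/3

Write each e_j = u_j / sqrt(<u_j, u_j>) where u_j is the displayed integer vector. Then <v, e_j> = <v, u_j> / sqrt(<u_j, u_j>), so |<v, e_j>|^2 = <v, u_j>^2 / <u_j, u_j>.
Coefficients: <v, e_1> = 0/sqrt(2), <v, e_2> = -10/sqrt(6).
Square and sum: Σ |<v, e_j>|^2 = 50/3.
Compute ||v||^2 = v·v = 17.
Deficit = 17 − 50/3 = 1/3 ≥ 0, confirming Bessel's inequality. (The deficit equals ||v − Σ <v,e_j> e_j||^2, the squared distance from v to span{e_j}.)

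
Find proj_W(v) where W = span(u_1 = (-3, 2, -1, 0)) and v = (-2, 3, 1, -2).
proj_W(v) = (-33/14, 11/7, -11/14, 0)

Set up U = [u_1 | ... | u_1] ∈ R^(4×1). The projector onto W = col(U) is P = U (U^T U)^(-1) U^T.
Compute U^T U =
  [14],
and U^T v = (11).
Solve U^T U · c = U^T v for the coefficients: c = (11/14). The projection is proj_W(v) = U c.
Check: (v - proj_W(v)) · u_1 = 0  (should be 0).
Result: proj_W(v) = (-33/14, 11/7, -11/14, 0).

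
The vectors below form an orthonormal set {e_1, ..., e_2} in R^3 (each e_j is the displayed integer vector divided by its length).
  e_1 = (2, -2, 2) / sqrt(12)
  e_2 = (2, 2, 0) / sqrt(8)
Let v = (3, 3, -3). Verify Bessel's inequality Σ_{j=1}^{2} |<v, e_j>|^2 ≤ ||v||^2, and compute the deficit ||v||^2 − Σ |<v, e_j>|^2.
Σ |<v, e_j>|^2 = 21; ||v||^2 = 27; deficit = 6

Write each e_j = u_j / sqrt(<u_j, u_j>) where u_j is the displayed integer vector. Then <v, e_j> = <v, u_j> / sqrt(<u_j, u_j>), so |<v, e_j>|^2 = <v, u_j>^2 / <u_j, u_j>.
Coefficients: <v, e_1> = -6/sqrt(12), <v, e_2> = 12/sqrt(8).
Square and sum: Σ |<v, e_j>|^2 = 21.
Compute ||v||^2 = v·v = 27.
Deficit = 27 − 21 = 6 ≥ 0, confirming Bessel's inequality. (The deficit equals ||v − Σ <v,e_j> e_j||^2, the squared distance from v to span{e_j}.)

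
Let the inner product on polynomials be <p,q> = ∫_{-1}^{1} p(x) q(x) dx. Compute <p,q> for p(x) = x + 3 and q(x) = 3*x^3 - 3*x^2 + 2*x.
<p,q> = -52/15

Expand the product: p(x)·q(x) = 3*x^4 + 6*x^3 - 7*x^2 + 6*x.
∫_{-1}^{1} of each monomial x^k gives [2/(k+1) if k even, 0 if k odd]. Integrating term-by-term (or equivalently evaluating the antiderivative F(x) = 3*x^5/5 + 3*x^4/2 - 7*x^3/3 + 3*x^2 at the endpoints):
  F(1) − F(−1) = 83/30 − (187/30) = -52/15.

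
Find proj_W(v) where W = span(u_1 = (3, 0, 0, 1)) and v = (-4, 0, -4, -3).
proj_W(v) = (-9/2, 0, 0, -3/2)

Set up U = [u_1 | ... | u_1] ∈ R^(4×1). The projector onto W = col(U) is P = U (U^T U)^(-1) U^T.
Compute U^T U =
  [10],
and U^T v = (-15).
Solve U^T U · c = U^T v for the coefficients: c = (-3/2). The projection is proj_W(v) = U c.
Check: (v - proj_W(v)) · u_1 = 0  (should be 0).
Result: proj_W(v) = (-9/2, 0, 0, -3/2).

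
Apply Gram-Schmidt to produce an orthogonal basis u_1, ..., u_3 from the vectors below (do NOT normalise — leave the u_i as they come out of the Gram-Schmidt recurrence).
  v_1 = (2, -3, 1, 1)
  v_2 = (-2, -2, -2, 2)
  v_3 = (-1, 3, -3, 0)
Orthogonal basis:
  u_1 = (2, -3, 1, 1)
  u_2 = (-34/15, -8/5, -32/15, 28/15)
  u_3 = (84/59, 35/59, -91/59, 28/59)

Apply the Gram-Schmidt recurrence
  u_1 = v_1
  u_i = v_i − Σ_{j<i} ((v_i · u_j) / (u_j · u_j)) · u_j.

Step by step this gives:
  u_1 = (2, -3, 1, 1)
  u_2 = (-34/15, -8/5, -32/15, 28/15)
  u_3 = (84/59, 35/59, -91/59, 28/59)

Orthogonality check:
  u_2 · u_1 = 0 (should be 0)
  u_3 · u_1 = 0 (should be 0)
  u_3 · u_2 = 0 (should be 0)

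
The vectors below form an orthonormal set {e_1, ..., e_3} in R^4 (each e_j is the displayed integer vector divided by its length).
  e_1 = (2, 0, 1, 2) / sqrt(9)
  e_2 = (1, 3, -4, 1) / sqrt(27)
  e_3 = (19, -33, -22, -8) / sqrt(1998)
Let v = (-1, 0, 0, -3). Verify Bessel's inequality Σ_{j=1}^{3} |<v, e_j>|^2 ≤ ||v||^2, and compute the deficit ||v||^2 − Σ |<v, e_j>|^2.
Σ |<v, e_j>|^2 = 571/74; ||v||^2 = 10; deficit = 169/74

Write each e_j = u_j / sqrt(<u_j, u_j>) where u_j is the displayed integer vector. Then <v, e_j> = <v, u_j> / sqrt(<u_j, u_j>), so |<v, e_j>|^2 = <v, u_j>^2 / <u_j, u_j>.
Coefficients: <v, e_1> = -8/sqrt(9), <v, e_2> = -4/sqrt(27), <v, e_3> = 5/sqrt(1998).
Square and sum: Σ |<v, e_j>|^2 = 571/74.
Compute ||v||^2 = v·v = 10.
Deficit = 10 − 571/74 = 169/74 ≥ 0, confirming Bessel's inequality. (The deficit equals ||v − Σ <v,e_j> e_j||^2, the squared distance from v to span{e_j}.)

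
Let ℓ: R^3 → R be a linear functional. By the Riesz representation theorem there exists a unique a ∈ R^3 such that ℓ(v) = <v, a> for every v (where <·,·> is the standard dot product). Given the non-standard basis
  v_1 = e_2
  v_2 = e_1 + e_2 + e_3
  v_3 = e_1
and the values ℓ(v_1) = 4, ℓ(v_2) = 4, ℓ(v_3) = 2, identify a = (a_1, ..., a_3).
a = (2, 4, -2)

Write a = (a_1, ..., a_3) in the standard basis. For each basis vector v_i, ℓ(v_i) = <v_i, a> is a linear equation in the a_j's. Collect the n equations into a matrix system V a = ℓ, where row i of V is v_i (expressed in the standard basis). Since V is invertible (lower-triangular with 1s on the diagonal, up to permutation), solve by back-substitution:
  V =
[[0, 1, 0],
 [1, 1, 1],
 [1, 0, 0]]
  V a = (4, 4, 2)
Solving gives a = (2, 4, -2).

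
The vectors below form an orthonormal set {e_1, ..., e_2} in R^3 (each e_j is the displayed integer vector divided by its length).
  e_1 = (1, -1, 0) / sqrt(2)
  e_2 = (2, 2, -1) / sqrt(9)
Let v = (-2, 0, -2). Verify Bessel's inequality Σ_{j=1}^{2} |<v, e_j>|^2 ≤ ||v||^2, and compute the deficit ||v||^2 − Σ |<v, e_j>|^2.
Σ |<v, e_j>|^2 = 22/9; ||v||^2 = 8; deficit = 50/9

Write each e_j = u_j / sqrt(<u_j, u_j>) where u_j is the displayed integer vector. Then <v, e_j> = <v, u_j> / sqrt(<u_j, u_j>), so |<v, e_j>|^2 = <v, u_j>^2 / <u_j, u_j>.
Coefficients: <v, e_1> = -2/sqrt(2), <v, e_2> = -2/sqrt(9).
Square and sum: Σ |<v, e_j>|^2 = 22/9.
Compute ||v||^2 = v·v = 8.
Deficit = 8 − 22/9 = 50/9 ≥ 0, confirming Bessel's inequality. (The deficit equals ||v − Σ <v,e_j> e_j||^2, the squared distance from v to span{e_j}.)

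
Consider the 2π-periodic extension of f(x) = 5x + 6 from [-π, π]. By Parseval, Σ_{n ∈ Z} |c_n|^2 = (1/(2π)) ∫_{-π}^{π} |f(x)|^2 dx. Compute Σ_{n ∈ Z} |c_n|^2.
Σ |c_n|^2 = 25π^2/3 + 36

Expand and integrate term by term over [-π, π]:
  ∫ (5x)^2 dx = 25·(2π^3/3); ∫ 2·5·(6)·x dx = 0 (odd integrand); ∫ 6^2 dx = 36·2π.
So (1/(2π)) ∫_{-π}^{π} (5x + 6)^2 dx = 25π^2/3 + 36 = 25π^2/3 + 36.
Parseval ⇒ Σ |c_n|^2 = 25π^2/3 + 36.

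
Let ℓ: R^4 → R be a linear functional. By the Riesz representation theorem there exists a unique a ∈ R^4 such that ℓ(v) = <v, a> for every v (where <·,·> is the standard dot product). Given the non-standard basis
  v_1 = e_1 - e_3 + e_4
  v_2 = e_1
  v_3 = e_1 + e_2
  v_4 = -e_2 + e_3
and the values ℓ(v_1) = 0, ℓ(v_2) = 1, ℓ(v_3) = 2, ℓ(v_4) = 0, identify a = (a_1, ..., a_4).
a = (1, 1, 1, 0)

Write a = (a_1, ..., a_4) in the standard basis. For each basis vector v_i, ℓ(v_i) = <v_i, a> is a linear equation in the a_j's. Collect the n equations into a matrix system V a = ℓ, where row i of V is v_i (expressed in the standard basis). Since V is invertible (lower-triangular with 1s on the diagonal, up to permutation), solve by back-substitution:
  V =
[[1, 0, -1, 1],
 [1, 0, 0, 0],
 [1, 1, 0, 0],
 [0, -1, 1, 0]]
  V a = (0, 1, 2, 0)
Solving gives a = (1, 1, 1, 0).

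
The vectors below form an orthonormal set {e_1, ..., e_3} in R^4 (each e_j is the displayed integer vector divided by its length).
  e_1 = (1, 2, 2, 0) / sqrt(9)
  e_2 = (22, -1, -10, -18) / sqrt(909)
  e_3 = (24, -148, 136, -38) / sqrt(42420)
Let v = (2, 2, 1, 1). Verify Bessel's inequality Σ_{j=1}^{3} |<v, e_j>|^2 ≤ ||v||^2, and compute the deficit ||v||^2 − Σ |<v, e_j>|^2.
Σ |<v, e_j>|^2 = 55/7; ||v||^2 = 10; deficit = 15/7

Write each e_j = u_j / sqrt(<u_j, u_j>) where u_j is the displayed integer vector. Then <v, e_j> = <v, u_j> / sqrt(<u_j, u_j>), so |<v, e_j>|^2 = <v, u_j>^2 / <u_j, u_j>.
Coefficients: <v, e_1> = 8/sqrt(9), <v, e_2> = 14/sqrt(909), <v, e_3> = -150/sqrt(42420).
Square and sum: Σ |<v, e_j>|^2 = 55/7.
Compute ||v||^2 = v·v = 10.
Deficit = 10 − 55/7 = 15/7 ≥ 0, confirming Bessel's inequality. (The deficit equals ||v − Σ <v,e_j> e_j||^2, the squared distance from v to span{e_j}.)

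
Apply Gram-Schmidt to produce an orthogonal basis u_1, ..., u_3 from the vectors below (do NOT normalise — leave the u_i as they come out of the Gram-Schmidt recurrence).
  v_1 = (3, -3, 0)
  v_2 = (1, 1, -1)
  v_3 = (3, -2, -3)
Orthogonal basis:
  u_1 = (3, -3, 0)
  u_2 = (1, 1, -1)
  u_3 = (-5/6, -5/6, -5/3)

Apply the Gram-Schmidt recurrence
  u_1 = v_1
  u_i = v_i − Σ_{j<i} ((v_i · u_j) / (u_j · u_j)) · u_j.

Step by step this gives:
  u_1 = (3, -3, 0)
  u_2 = (1, 1, -1)
  u_3 = (-5/6, -5/6, -5/3)

Orthogonality check:
  u_2 · u_1 = 0 (should be 0)
  u_3 · u_1 = 0 (should be 0)
  u_3 · u_2 = 0 (should be 0)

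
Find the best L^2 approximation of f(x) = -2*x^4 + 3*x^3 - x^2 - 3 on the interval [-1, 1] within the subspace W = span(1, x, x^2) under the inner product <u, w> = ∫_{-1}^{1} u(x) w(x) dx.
g(x) = -19*x^2/7 + 9*x/5 - 99/35

The best approximation g ∈ W is the orthogonal projection of f onto W. Writing g = a_0 + a_1 x + a_2 x^2, the coefficients solve the normal equations G · a = b where
  G_{ij} = <φ_i, φ_j> and b_i = <f, φ_i>, with φ_0 = 1, φ_1 = x, φ_2 = x^2.
G =
  [2, 0, 2/3]
  [0, 2/3, 0]
  [2/3, 0, 2/5],
b = (-112/15, 6/5, -104/35).
Solving gives a_0 = -99/35, a_1 = 9/5, a_2 = -19/7, so
  g(x) = -19*x^2/7 + 9*x/5 - 99/35.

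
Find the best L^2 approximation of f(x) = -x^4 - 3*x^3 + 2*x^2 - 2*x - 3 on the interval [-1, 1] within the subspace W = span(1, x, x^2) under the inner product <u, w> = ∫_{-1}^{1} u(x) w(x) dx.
g(x) = 8*x^2/7 - 19*x/5 - 102/35

The best approximation g ∈ W is the orthogonal projection of f onto W. Writing g = a_0 + a_1 x + a_2 x^2, the coefficients solve the normal equations G · a = b where
  G_{ij} = <φ_i, φ_j> and b_i = <f, φ_i>, with φ_0 = 1, φ_1 = x, φ_2 = x^2.
G =
  [2, 0, 2/3]
  [0, 2/3, 0]
  [2/3, 0, 2/5],
b = (-76/15, -38/15, -52/35).
Solving gives a_0 = -102/35, a_1 = -19/5, a_2 = 8/7, so
  g(x) = 8*x^2/7 - 19*x/5 - 102/35.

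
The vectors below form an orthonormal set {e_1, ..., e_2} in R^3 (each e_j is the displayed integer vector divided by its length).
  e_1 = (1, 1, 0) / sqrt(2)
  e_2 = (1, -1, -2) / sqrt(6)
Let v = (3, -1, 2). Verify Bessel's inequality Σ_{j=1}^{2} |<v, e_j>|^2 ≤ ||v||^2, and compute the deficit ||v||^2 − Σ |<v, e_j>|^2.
Σ |<v, e_j>|^2 = 2; ||v||^2 = 14; deficit = 12

Write each e_j = u_j / sqrt(<u_j, u_j>) where u_j is the displayed integer vector. Then <v, e_j> = <v, u_j> / sqrt(<u_j, u_j>), so |<v, e_j>|^2 = <v, u_j>^2 / <u_j, u_j>.
Coefficients: <v, e_1> = 2/sqrt(2), <v, e_2> = 0/sqrt(6).
Square and sum: Σ |<v, e_j>|^2 = 2.
Compute ||v||^2 = v·v = 14.
Deficit = 14 − 2 = 12 ≥ 0, confirming Bessel's inequality. (The deficit equals ||v − Σ <v,e_j> e_j||^2, the squared distance from v to span{e_j}.)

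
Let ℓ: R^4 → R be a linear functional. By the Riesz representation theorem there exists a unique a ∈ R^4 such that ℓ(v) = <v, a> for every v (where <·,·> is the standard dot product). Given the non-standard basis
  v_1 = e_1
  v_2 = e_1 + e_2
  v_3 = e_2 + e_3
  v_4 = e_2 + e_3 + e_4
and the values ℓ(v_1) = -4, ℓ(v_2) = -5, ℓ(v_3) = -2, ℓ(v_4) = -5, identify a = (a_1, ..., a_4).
a = (-4, -1, -1, -3)

Write a = (a_1, ..., a_4) in the standard basis. For each basis vector v_i, ℓ(v_i) = <v_i, a> is a linear equation in the a_j's. Collect the n equations into a matrix system V a = ℓ, where row i of V is v_i (expressed in the standard basis). Since V is invertible (lower-triangular with 1s on the diagonal, up to permutation), solve by back-substitution:
  V =
[[1, 0, 0, 0],
 [1, 1, 0, 0],
 [0, 1, 1, 0],
 [0, 1, 1, 1]]
  V a = (-4, -5, -2, -5)
Solving gives a = (-4, -1, -1, -3).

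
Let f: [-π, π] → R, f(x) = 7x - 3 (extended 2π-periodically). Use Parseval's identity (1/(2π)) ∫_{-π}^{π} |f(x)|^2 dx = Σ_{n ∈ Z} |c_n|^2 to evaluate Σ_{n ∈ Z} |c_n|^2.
Σ |c_n|^2 = 49π^2/3 + 9

Expand and integrate term by term over [-π, π]:
  ∫ (7x)^2 dx = 49·(2π^3/3); ∫ 2·7·(-3)·x dx = 0 (odd integrand); ∫ (-3)^2 dx = 9·2π.
So (1/(2π)) ∫_{-π}^{π} (7x - 3)^2 dx = 49π^2/3 + 9 = 49π^2/3 + 9.
Parseval ⇒ Σ |c_n|^2 = 49π^2/3 + 9.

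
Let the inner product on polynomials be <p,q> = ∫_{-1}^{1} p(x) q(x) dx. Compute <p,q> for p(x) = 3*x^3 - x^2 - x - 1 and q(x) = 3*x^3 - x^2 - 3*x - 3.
<p,q> = 928/105

Expand the product: p(x)·q(x) = 9*x^6 - 6*x^5 - 11*x^4 - 8*x^3 + 7*x^2 + 6*x + 3.
∫_{-1}^{1} of each monomial x^k gives [2/(k+1) if k even, 0 if k odd]. Integrating term-by-term (or equivalently evaluating the antiderivative F(x) = 9*x^7/7 - x^6 - 11*x^5/5 - 2*x^4 + 7*x^3/3 + 3*x^2 + 3*x at the endpoints):
  F(1) − F(−1) = 464/105 − (-464/105) = 928/105.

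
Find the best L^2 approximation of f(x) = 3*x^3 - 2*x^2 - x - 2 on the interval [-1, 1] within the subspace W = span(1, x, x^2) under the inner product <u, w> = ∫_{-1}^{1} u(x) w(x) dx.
g(x) = -2*x^2 + 4*x/5 - 2

The best approximation g ∈ W is the orthogonal projection of f onto W. Writing g = a_0 + a_1 x + a_2 x^2, the coefficients solve the normal equations G · a = b where
  G_{ij} = <φ_i, φ_j> and b_i = <f, φ_i>, with φ_0 = 1, φ_1 = x, φ_2 = x^2.
G =
  [2, 0, 2/3]
  [0, 2/3, 0]
  [2/3, 0, 2/5],
b = (-16/3, 8/15, -32/15).
Solving gives a_0 = -2, a_1 = 4/5, a_2 = -2, so
  g(x) = -2*x^2 + 4*x/5 - 2.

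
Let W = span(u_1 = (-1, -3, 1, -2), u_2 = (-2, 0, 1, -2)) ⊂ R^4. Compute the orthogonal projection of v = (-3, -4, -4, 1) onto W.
proj_W(v) = (45/86, -243/86, 9/43, -18/43)

Set up U = [u_1 | ... | u_2] ∈ R^(4×2). The projector onto W = col(U) is P = U (U^T U)^(-1) U^T.
Compute U^T U =
  [15, 7]
  [7, 9],
and U^T v = (9, 0).
Solve U^T U · c = U^T v for the coefficients: c = (81/86, -63/86). The projection is proj_W(v) = U c.
Check: (v - proj_W(v)) · u_1 = 0  (should be 0).
Check: (v - proj_W(v)) · u_2 = 0  (should be 0).
Result: proj_W(v) = (45/86, -243/86, 9/43, -18/43).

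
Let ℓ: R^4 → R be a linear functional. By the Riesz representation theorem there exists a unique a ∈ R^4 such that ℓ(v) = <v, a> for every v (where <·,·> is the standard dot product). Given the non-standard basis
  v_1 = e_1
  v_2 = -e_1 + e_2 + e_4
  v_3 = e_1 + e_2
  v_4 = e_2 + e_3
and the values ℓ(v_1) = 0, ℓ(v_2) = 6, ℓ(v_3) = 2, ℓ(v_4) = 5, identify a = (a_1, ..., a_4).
a = (0, 2, 3, 4)

Write a = (a_1, ..., a_4) in the standard basis. For each basis vector v_i, ℓ(v_i) = <v_i, a> is a linear equation in the a_j's. Collect the n equations into a matrix system V a = ℓ, where row i of V is v_i (expressed in the standard basis). Since V is invertible (lower-triangular with 1s on the diagonal, up to permutation), solve by back-substitution:
  V =
[[1, 0, 0, 0],
 [-1, 1, 0, 1],
 [1, 1, 0, 0],
 [0, 1, 1, 0]]
  V a = (0, 6, 2, 5)
Solving gives a = (0, 2, 3, 4).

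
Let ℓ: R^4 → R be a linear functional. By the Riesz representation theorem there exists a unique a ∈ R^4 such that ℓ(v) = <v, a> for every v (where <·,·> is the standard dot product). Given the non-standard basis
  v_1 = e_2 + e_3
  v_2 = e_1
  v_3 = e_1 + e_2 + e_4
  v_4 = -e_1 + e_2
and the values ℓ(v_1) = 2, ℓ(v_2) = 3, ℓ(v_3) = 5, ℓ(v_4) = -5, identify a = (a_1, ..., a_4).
a = (3, -2, 4, 4)

Write a = (a_1, ..., a_4) in the standard basis. For each basis vector v_i, ℓ(v_i) = <v_i, a> is a linear equation in the a_j's. Collect the n equations into a matrix system V a = ℓ, where row i of V is v_i (expressed in the standard basis). Since V is invertible (lower-triangular with 1s on the diagonal, up to permutation), solve by back-substitution:
  V =
[[0, 1, 1, 0],
 [1, 0, 0, 0],
 [1, 1, 0, 1],
 [-1, 1, 0, 0]]
  V a = (2, 3, 5, -5)
Solving gives a = (3, -2, 4, 4).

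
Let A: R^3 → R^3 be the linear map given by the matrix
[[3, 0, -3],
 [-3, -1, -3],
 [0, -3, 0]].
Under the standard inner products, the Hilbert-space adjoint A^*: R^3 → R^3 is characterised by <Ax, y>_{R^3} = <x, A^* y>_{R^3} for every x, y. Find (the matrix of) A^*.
A^* = A^T =
[[3, -3, 0],
 [0, -1, -3],
 [-3, -3, 0]]

For real matrices with standard dot products, the defining identity <Ax, y> = <x, A^* y> gives (Ax)^T y = x^T (A^*) y, i.e. x^T A^T y = x^T (A^*) y. Since this holds for all x, y, we must have A^* = A^T. Therefore
A^* =
[[3, -3, 0],
 [0, -1, -3],
 [-3, -3, 0]].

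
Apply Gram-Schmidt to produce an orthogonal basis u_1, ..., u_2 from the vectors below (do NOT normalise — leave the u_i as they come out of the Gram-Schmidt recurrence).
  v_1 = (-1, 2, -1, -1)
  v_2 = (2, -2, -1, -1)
Orthogonal basis:
  u_1 = (-1, 2, -1, -1)
  u_2 = (10/7, -6/7, -11/7, -11/7)

Apply the Gram-Schmidt recurrence
  u_1 = v_1
  u_i = v_i − Σ_{j<i} ((v_i · u_j) / (u_j · u_j)) · u_j.

Step by step this gives:
  u_1 = (-1, 2, -1, -1)
  u_2 = (10/7, -6/7, -11/7, -11/7)

Orthogonality check:
  u_2 · u_1 = 0 (should be 0)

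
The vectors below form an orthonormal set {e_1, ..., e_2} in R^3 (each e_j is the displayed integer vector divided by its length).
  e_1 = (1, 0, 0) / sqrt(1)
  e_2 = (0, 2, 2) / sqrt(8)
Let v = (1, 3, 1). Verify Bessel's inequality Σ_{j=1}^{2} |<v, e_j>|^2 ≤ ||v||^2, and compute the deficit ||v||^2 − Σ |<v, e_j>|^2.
Σ |<v, e_j>|^2 = 9; ||v||^2 = 11; deficit = 2

Write each e_j = u_j / sqrt(<u_j, u_j>) where u_j is the displayed integer vector. Then <v, e_j> = <v, u_j> / sqrt(<u_j, u_j>), so |<v, e_j>|^2 = <v, u_j>^2 / <u_j, u_j>.
Coefficients: <v, e_1> = 1/sqrt(1), <v, e_2> = 8/sqrt(8).
Square and sum: Σ |<v, e_j>|^2 = 9.
Compute ||v||^2 = v·v = 11.
Deficit = 11 − 9 = 2 ≥ 0, confirming Bessel's inequality. (The deficit equals ||v − Σ <v,e_j> e_j||^2, the squared distance from v to span{e_j}.)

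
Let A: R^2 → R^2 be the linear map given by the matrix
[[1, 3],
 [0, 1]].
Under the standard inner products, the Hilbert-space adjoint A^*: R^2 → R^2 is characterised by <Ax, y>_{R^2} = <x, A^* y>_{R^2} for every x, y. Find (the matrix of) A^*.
A^* = A^T =
[[1, 0],
 [3, 1]]

For real matrices with standard dot products, the defining identity <Ax, y> = <x, A^* y> gives (Ax)^T y = x^T (A^*) y, i.e. x^T A^T y = x^T (A^*) y. Since this holds for all x, y, we must have A^* = A^T. Therefore
A^* =
[[1, 0],
 [3, 1]].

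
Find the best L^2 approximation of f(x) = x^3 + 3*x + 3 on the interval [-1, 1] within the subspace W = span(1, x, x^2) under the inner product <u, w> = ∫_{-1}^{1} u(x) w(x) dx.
g(x) = 18*x/5 + 3

The best approximation g ∈ W is the orthogonal projection of f onto W. Writing g = a_0 + a_1 x + a_2 x^2, the coefficients solve the normal equations G · a = b where
  G_{ij} = <φ_i, φ_j> and b_i = <f, φ_i>, with φ_0 = 1, φ_1 = x, φ_2 = x^2.
G =
  [2, 0, 2/3]
  [0, 2/3, 0]
  [2/3, 0, 2/5],
b = (6, 12/5, 2).
Solving gives a_0 = 3, a_1 = 18/5, a_2 = 0, so
  g(x) = 18*x/5 + 3.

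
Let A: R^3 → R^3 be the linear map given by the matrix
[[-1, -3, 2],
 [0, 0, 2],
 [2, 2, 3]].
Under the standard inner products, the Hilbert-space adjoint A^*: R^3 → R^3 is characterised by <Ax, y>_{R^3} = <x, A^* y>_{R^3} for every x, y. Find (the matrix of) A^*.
A^* = A^T =
[[-1, 0, 2],
 [-3, 0, 2],
 [2, 2, 3]]

For real matrices with standard dot products, the defining identity <Ax, y> = <x, A^* y> gives (Ax)^T y = x^T (A^*) y, i.e. x^T A^T y = x^T (A^*) y. Since this holds for all x, y, we must have A^* = A^T. Therefore
A^* =
[[-1, 0, 2],
 [-3, 0, 2],
 [2, 2, 3]].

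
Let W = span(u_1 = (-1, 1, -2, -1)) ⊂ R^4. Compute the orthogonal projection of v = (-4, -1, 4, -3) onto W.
proj_W(v) = (2/7, -2/7, 4/7, 2/7)

Set up U = [u_1 | ... | u_1] ∈ R^(4×1). The projector onto W = col(U) is P = U (U^T U)^(-1) U^T.
Compute U^T U =
  [7],
and U^T v = (-2).
Solve U^T U · c = U^T v for the coefficients: c = (-2/7). The projection is proj_W(v) = U c.
Check: (v - proj_W(v)) · u_1 = 0  (should be 0).
Result: proj_W(v) = (2/7, -2/7, 4/7, 2/7).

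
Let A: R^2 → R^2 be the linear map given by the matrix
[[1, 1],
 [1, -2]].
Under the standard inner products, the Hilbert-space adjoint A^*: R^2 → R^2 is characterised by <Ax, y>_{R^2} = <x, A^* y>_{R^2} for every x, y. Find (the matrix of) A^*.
A^* = A^T =
[[1, 1],
 [1, -2]]

For real matrices with standard dot products, the defining identity <Ax, y> = <x, A^* y> gives (Ax)^T y = x^T (A^*) y, i.e. x^T A^T y = x^T (A^*) y. Since this holds for all x, y, we must have A^* = A^T. Therefore
A^* =
[[1, 1],
 [1, -2]].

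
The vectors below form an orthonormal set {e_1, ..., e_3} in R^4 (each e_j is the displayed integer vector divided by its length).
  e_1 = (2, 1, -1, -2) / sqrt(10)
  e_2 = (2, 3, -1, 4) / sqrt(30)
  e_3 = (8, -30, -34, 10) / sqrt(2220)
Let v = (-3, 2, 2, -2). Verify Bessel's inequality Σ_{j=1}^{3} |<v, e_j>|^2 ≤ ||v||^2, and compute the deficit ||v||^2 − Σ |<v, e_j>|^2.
Σ |<v, e_j>|^2 = 3156/185; ||v||^2 = 21; deficit = 729/185

Write each e_j = u_j / sqrt(<u_j, u_j>) where u_j is the displayed integer vector. Then <v, e_j> = <v, u_j> / sqrt(<u_j, u_j>), so |<v, e_j>|^2 = <v, u_j>^2 / <u_j, u_j>.
Coefficients: <v, e_1> = -2/sqrt(10), <v, e_2> = -10/sqrt(30), <v, e_3> = -172/sqrt(2220).
Square and sum: Σ |<v, e_j>|^2 = 3156/185.
Compute ||v||^2 = v·v = 21.
Deficit = 21 − 3156/185 = 729/185 ≥ 0, confirming Bessel's inequality. (The deficit equals ||v − Σ <v,e_j> e_j||^2, the squared distance from v to span{e_j}.)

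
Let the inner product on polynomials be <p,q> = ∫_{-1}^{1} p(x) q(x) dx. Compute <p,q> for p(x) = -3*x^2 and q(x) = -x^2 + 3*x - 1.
<p,q> = 16/5

Expand the product: p(x)·q(x) = 3*x^4 - 9*x^3 + 3*x^2.
∫_{-1}^{1} of each monomial x^k gives [2/(k+1) if k even, 0 if k odd]. Integrating term-by-term (or equivalently evaluating the antiderivative F(x) = 3*x^5/5 - 9*x^4/4 + x^3 at the endpoints):
  F(1) − F(−1) = -13/20 − (-77/20) = 16/5.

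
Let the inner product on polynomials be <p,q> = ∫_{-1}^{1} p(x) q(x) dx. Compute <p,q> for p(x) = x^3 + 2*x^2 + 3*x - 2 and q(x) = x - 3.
<p,q> = 52/5

Expand the product: p(x)·q(x) = x^4 - x^3 - 3*x^2 - 11*x + 6.
∫_{-1}^{1} of each monomial x^k gives [2/(k+1) if k even, 0 if k odd]. Integrating term-by-term (or equivalently evaluating the antiderivative F(x) = x^5/5 - x^4/4 - x^3 - 11*x^2/2 + 6*x at the endpoints):
  F(1) − F(−1) = -11/20 − (-219/20) = 52/5.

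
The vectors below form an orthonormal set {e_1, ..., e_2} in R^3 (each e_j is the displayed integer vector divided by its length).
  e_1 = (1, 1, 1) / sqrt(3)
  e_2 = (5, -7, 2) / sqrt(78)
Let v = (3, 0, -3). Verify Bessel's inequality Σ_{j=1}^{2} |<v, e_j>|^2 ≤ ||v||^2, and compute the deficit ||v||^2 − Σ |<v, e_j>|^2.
Σ |<v, e_j>|^2 = 27/26; ||v||^2 = 18; deficit = 441/26

Write each e_j = u_j / sqrt(<u_j, u_j>) where u_j is the displayed integer vector. Then <v, e_j> = <v, u_j> / sqrt(<u_j, u_j>), so |<v, e_j>|^2 = <v, u_j>^2 / <u_j, u_j>.
Coefficients: <v, e_1> = 0/sqrt(3), <v, e_2> = 9/sqrt(78).
Square and sum: Σ |<v, e_j>|^2 = 27/26.
Compute ||v||^2 = v·v = 18.
Deficit = 18 − 27/26 = 441/26 ≥ 0, confirming Bessel's inequality. (The deficit equals ||v − Σ <v,e_j> e_j||^2, the squared distance from v to span{e_j}.)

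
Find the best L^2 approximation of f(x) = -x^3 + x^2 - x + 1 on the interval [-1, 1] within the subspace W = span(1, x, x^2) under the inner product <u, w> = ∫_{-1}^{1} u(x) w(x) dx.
g(x) = x^2 - 8*x/5 + 1

The best approximation g ∈ W is the orthogonal projection of f onto W. Writing g = a_0 + a_1 x + a_2 x^2, the coefficients solve the normal equations G · a = b where
  G_{ij} = <φ_i, φ_j> and b_i = <f, φ_i>, with φ_0 = 1, φ_1 = x, φ_2 = x^2.
G =
  [2, 0, 2/3]
  [0, 2/3, 0]
  [2/3, 0, 2/5],
b = (8/3, -16/15, 16/15).
Solving gives a_0 = 1, a_1 = -8/5, a_2 = 1, so
  g(x) = x^2 - 8*x/5 + 1.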